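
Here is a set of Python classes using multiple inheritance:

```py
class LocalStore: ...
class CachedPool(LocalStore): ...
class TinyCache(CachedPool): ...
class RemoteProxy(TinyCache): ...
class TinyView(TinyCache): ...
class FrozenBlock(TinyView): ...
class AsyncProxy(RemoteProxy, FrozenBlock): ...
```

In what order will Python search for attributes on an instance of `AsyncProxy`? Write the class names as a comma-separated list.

L[AsyncProxy] = AsyncProxy + merge(L[RemoteProxy], L[FrozenBlock], [RemoteProxy FrozenBlock])
  take RemoteProxy:  [RemoteProxy TinyCache CachedPool LocalStore object] + [FrozenBlock TinyView TinyCache CachedPool LocalStore object] + [RemoteProxy FrozenBlock]
  take FrozenBlock:  [TinyCache CachedPool LocalStore object] + [FrozenBlock TinyView TinyCache CachedPool LocalStore object] + [FrozenBlock]
  take TinyView:  [TinyCache CachedPool LocalStore object] + [TinyView TinyCache CachedPool LocalStore object]
  take TinyCache:  [TinyCache CachedPool LocalStore object] + [TinyCache CachedPool LocalStore object]
  take CachedPool:  [CachedPool LocalStore object] + [CachedPool LocalStore object]
  take LocalStore:  [LocalStore object] + [LocalStore object]
  take object:  [object] + [object]

AsyncProxy, RemoteProxy, FrozenBlock, TinyView, TinyCache, CachedPool, LocalStore, object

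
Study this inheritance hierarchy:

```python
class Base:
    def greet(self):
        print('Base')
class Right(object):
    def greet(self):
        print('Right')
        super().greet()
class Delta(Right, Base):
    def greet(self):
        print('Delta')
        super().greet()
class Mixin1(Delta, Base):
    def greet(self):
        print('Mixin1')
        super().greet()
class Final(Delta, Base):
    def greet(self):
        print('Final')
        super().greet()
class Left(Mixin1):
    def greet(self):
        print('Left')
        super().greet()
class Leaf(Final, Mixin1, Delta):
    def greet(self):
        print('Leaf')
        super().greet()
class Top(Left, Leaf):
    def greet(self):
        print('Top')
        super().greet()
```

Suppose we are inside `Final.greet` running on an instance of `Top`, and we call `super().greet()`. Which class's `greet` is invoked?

L[Top] = Top + merge(L[Left], L[Leaf], [Left Leaf])
  take Left:  [Left Mixin1 Delta Right Base object] + [Leaf Final Mixin1 Delta Right Base object] + [Left Leaf]
  take Leaf:  [Mixin1 Delta Right Base object] + [Leaf Final Mixin1 Delta Right Base object] + [Leaf]
  take Final:  [Mixin1 Delta Right Base object] + [Final Mixin1 Delta Right Base object]
  take Mixin1:  [Mixin1 Delta Right Base object] + [Mixin1 Delta Right Base object]
  take Delta:  [Delta Right Base object] + [Delta Right Base object]
  take Right:  [Right Base object] + [Right Base object]
  take Base:  [Base object] + [Base object]
  take object:  [object] + [object]
MRO: Top Left Leaf Final Mixin1 Delta Right Base object
super() in Final.greet on a Top instance goes to the class after Final in Top's MRO: Mixin1.

Mixin1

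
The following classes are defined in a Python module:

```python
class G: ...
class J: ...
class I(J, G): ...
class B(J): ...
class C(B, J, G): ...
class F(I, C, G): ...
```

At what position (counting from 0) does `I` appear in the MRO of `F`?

L[F] = F + merge(L[I], L[C], L[G], [I C G])
  take I:  [I J G object] + [C B J G object] + [G object] + [I C G]
  take C:  [J G object] + [C B J G object] + [G object] + [C G]
  take B:  [J G object] + [B J G object] + [G object] + [G]
  take J:  [J G object] + [J G object] + [G object] + [G]
  take G:  [G object] + [G object] + [G object] + [G]
  take object:  [object] + [object] + [object]
MRO: F I C B J G object
I sits at index 1.

1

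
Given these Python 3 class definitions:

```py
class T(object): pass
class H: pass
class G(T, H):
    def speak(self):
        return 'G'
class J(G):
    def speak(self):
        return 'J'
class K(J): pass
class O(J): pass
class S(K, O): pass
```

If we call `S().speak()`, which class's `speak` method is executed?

L[S] = S + merge(L[K], L[O], [K O])
  take K:  [K J G T H object] + [O J G T H object] + [K O]
  take O:  [J G T H object] + [O J G T H object] + [O]
  take J:  [J G T H object] + [J G T H object]
  take G:  [G T H object] + [G T H object]
  take T:  [T H object] + [T H object]
  take H:  [H object] + [H object]
  take object:  [object] + [object]
MRO: S K O J G T H object
speak is defined in: G, J. First along the MRO is J.

J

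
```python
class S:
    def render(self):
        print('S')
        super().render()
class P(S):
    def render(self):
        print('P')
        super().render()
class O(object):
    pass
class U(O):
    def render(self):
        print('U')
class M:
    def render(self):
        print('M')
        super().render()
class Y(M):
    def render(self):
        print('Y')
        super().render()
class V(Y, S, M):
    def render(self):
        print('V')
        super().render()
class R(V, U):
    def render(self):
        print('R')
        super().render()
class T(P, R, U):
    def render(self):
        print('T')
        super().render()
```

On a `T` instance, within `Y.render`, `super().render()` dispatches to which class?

S

L[T] = T + merge(L[P], L[R], L[U], [P R U])
  take P:  [P S object] + [R V Y S M U O object] + [U O object] + [P R U]
  take R:  [S object] + [R V Y S M U O object] + [U O object] + [R U]
  take V:  [S object] + [V Y S M U O object] + [U O object] + [U]
  take Y:  [S object] + [Y S M U O object] + [U O object] + [U]
  take S:  [S object] + [S M U O object] + [U O object] + [U]
  take M:  [object] + [M U O object] + [U O object] + [U]
  take U:  [object] + [U O object] + [U O object] + [U]
  take O:  [object] + [O object] + [O object]
  take object:  [object] + [object] + [object]
MRO: T P R V Y S M U O object
super() in Y.render on a T instance goes to the class after Y in T's MRO: S.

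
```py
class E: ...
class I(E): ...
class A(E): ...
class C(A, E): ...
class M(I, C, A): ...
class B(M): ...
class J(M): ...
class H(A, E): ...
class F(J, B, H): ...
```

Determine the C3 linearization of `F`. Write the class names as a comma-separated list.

F, J, B, M, I, C, H, A, E, object

L[F] = F + merge(L[J], L[B], L[H], [J B H])
  take J:  [J M I C A E object] + [B M I C A E object] + [H A E object] + [J B H]
  take B:  [M I C A E object] + [B M I C A E object] + [H A E object] + [B H]
  take M:  [M I C A E object] + [M I C A E object] + [H A E object] + [H]
  take I:  [I C A E object] + [I C A E object] + [H A E object] + [H]
  take C:  [C A E object] + [C A E object] + [H A E object] + [H]
  take H:  [A E object] + [A E object] + [H A E object] + [H]
  take A:  [A E object] + [A E object] + [A E object]
  take E:  [E object] + [E object] + [E object]
  take object:  [object] + [object] + [object]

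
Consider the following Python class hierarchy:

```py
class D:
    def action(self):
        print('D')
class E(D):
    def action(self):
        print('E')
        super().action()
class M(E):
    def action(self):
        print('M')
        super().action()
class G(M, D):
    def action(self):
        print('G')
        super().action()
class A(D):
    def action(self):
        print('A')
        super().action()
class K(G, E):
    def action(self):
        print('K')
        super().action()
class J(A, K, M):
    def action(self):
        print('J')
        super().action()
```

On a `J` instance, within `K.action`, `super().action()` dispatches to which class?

L[J] = J + merge(L[A], L[K], L[M], [A K M])
  take A:  [A D object] + [K G M E D object] + [M E D object] + [A K M]
  take K:  [D object] + [K G M E D object] + [M E D object] + [K M]
  take G:  [D object] + [G M E D object] + [M E D object] + [M]
  take M:  [D object] + [M E D object] + [M E D object] + [M]
  take E:  [D object] + [E D object] + [E D object]
  take D:  [D object] + [D object] + [D object]
  take object:  [object] + [object] + [object]
MRO: J A K G M E D object
super() in K.action on a J instance goes to the class after K in J's MRO: G.

G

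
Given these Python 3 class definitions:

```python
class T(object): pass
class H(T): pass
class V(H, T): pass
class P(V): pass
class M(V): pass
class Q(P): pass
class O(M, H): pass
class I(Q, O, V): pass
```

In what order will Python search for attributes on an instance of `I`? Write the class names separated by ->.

I -> Q -> P -> O -> M -> V -> H -> T -> object

L[I] = I + merge(L[Q], L[O], L[V], [Q O V])
  take Q:  [Q P V H T object] + [O M V H T object] + [V H T object] + [Q O V]
  take P:  [P V H T object] + [O M V H T object] + [V H T object] + [O V]
  take O:  [V H T object] + [O M V H T object] + [V H T object] + [O V]
  take M:  [V H T object] + [M V H T object] + [V H T object] + [V]
  take V:  [V H T object] + [V H T object] + [V H T object] + [V]
  take H:  [H T object] + [H T object] + [H T object]
  take T:  [T object] + [T object] + [T object]
  take object:  [object] + [object] + [object]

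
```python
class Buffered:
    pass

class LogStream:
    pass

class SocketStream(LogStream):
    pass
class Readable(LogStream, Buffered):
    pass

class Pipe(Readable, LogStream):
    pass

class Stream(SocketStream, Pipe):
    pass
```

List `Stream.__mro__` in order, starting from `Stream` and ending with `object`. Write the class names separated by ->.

Stream -> SocketStream -> Pipe -> Readable -> LogStream -> Buffered -> object

L[Stream] = Stream + merge(L[SocketStream], L[Pipe], [SocketStream Pipe])
  take SocketStream:  [SocketStream LogStream object] + [Pipe Readable LogStream Buffered object] + [SocketStream Pipe]
  take Pipe:  [LogStream object] + [Pipe Readable LogStream Buffered object] + [Pipe]
  take Readable:  [LogStream object] + [Readable LogStream Buffered object]
  take LogStream:  [LogStream object] + [LogStream Buffered object]
  take Buffered:  [object] + [Buffered object]
  take object:  [object] + [object]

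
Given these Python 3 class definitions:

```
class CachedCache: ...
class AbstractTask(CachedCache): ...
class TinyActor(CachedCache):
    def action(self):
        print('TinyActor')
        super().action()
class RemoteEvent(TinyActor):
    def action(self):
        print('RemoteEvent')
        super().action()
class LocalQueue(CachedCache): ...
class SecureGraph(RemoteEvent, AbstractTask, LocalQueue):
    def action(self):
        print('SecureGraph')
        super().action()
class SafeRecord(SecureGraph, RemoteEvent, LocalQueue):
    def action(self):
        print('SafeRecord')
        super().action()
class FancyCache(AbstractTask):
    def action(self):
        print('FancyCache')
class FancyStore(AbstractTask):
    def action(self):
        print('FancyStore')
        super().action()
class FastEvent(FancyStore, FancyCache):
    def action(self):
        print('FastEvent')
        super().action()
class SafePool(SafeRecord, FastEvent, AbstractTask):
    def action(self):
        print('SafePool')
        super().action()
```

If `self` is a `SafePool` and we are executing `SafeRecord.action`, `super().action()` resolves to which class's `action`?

L[SafePool] = SafePool + merge(L[SafeRecord], L[FastEvent], L[AbstractTask], [SafeRecord FastEvent AbstractTask])
  take SafeRecord:  [SafeRecord SecureGraph RemoteEvent TinyActor AbstractTask LocalQueue CachedCache object] + [FastEvent FancyStore FancyCache AbstractTask CachedCache object] + [AbstractTask CachedCache object] + [SafeRecord FastEvent AbstractTask]
  take SecureGraph:  [SecureGraph RemoteEvent TinyActor AbstractTask LocalQueue CachedCache object] + [FastEvent FancyStore FancyCache AbstractTask CachedCache object] + [AbstractTask CachedCache object] + [FastEvent AbstractTask]
  take RemoteEvent:  [RemoteEvent TinyActor AbstractTask LocalQueue CachedCache object] + [FastEvent FancyStore FancyCache AbstractTask CachedCache object] + [AbstractTask CachedCache object] + [FastEvent AbstractTask]
  take TinyActor:  [TinyActor AbstractTask LocalQueue CachedCache object] + [FastEvent FancyStore FancyCache AbstractTask CachedCache object] + [AbstractTask CachedCache object] + [FastEvent AbstractTask]
  take FastEvent:  [AbstractTask LocalQueue CachedCache object] + [FastEvent FancyStore FancyCache AbstractTask CachedCache object] + [AbstractTask CachedCache object] + [FastEvent AbstractTask]
  take FancyStore:  [AbstractTask LocalQueue CachedCache object] + [FancyStore FancyCache AbstractTask CachedCache object] + [AbstractTask CachedCache object] + [AbstractTask]
  take FancyCache:  [AbstractTask LocalQueue CachedCache object] + [FancyCache AbstractTask CachedCache object] + [AbstractTask CachedCache object] + [AbstractTask]
  take AbstractTask:  [AbstractTask LocalQueue CachedCache object] + [AbstractTask CachedCache object] + [AbstractTask CachedCache object] + [AbstractTask]
  take LocalQueue:  [LocalQueue CachedCache object] + [CachedCache object] + [CachedCache object]
  take CachedCache:  [CachedCache object] + [CachedCache object] + [CachedCache object]
  take object:  [object] + [object] + [object]
MRO: SafePool SafeRecord SecureGraph RemoteEvent TinyActor FastEvent FancyStore FancyCache AbstractTask LocalQueue CachedCache object
super() in SafeRecord.action on a SafePool instance goes to the class after SafeRecord in SafePool's MRO: SecureGraph.

SecureGraph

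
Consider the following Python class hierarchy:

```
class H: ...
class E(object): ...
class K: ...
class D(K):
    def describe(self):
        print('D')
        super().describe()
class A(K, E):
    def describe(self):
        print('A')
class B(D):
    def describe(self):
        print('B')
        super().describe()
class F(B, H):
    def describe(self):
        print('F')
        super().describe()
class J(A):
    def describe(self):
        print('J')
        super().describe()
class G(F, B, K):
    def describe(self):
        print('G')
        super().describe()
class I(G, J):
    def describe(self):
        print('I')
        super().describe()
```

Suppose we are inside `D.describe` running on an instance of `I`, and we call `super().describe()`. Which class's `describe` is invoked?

L[I] = I + merge(L[G], L[J], [G J])
  take G:  [G F B D K H object] + [J A K E object] + [G J]
  take F:  [F B D K H object] + [J A K E object] + [J]
  take B:  [B D K H object] + [J A K E object] + [J]
  take D:  [D K H object] + [J A K E object] + [J]
  take J:  [K H object] + [J A K E object] + [J]
  take A:  [K H object] + [A K E object]
  take K:  [K H object] + [K E object]
  take H:  [H object] + [E object]
  take E:  [object] + [E object]
  take object:  [object] + [object]
MRO: I G F B D J A K H E object
super() in D.describe on a I instance goes to the class after D in I's MRO: J.

J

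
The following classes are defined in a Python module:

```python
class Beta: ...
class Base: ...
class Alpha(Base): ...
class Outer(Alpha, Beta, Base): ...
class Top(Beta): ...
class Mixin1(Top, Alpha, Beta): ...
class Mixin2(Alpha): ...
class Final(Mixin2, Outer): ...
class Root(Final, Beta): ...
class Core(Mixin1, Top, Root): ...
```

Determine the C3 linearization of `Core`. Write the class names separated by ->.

L[Core] = Core + merge(L[Mixin1], L[Top], L[Root], [Mixin1 Top Root])
  take Mixin1:  [Mixin1 Top Alpha Beta Base object] + [Top Beta object] + [Root Final Mixin2 Outer Alpha Beta Base object] + [Mixin1 Top Root]
  take Top:  [Top Alpha Beta Base object] + [Top Beta object] + [Root Final Mixin2 Outer Alpha Beta Base object] + [Top Root]
  take Root:  [Alpha Beta Base object] + [Beta object] + [Root Final Mixin2 Outer Alpha Beta Base object] + [Root]
  take Final:  [Alpha Beta Base object] + [Beta object] + [Final Mixin2 Outer Alpha Beta Base object]
  take Mixin2:  [Alpha Beta Base object] + [Beta object] + [Mixin2 Outer Alpha Beta Base object]
  take Outer:  [Alpha Beta Base object] + [Beta object] + [Outer Alpha Beta Base object]
  take Alpha:  [Alpha Beta Base object] + [Beta object] + [Alpha Beta Base object]
  take Beta:  [Beta Base object] + [Beta object] + [Beta Base object]
  take Base:  [Base object] + [object] + [Base object]
  take object:  [object] + [object] + [object]

Core -> Mixin1 -> Top -> Root -> Final -> Mixin2 -> Outer -> Alpha -> Beta -> Base -> object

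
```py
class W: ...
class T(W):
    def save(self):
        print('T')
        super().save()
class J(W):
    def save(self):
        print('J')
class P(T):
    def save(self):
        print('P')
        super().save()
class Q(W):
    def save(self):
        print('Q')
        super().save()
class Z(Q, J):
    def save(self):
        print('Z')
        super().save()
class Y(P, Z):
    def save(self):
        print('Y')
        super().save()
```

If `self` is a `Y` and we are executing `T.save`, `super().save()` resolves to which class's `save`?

Z

L[Y] = Y + merge(L[P], L[Z], [P Z])
  take P:  [P T W object] + [Z Q J W object] + [P Z]
  take T:  [T W object] + [Z Q J W object] + [Z]
  take Z:  [W object] + [Z Q J W object] + [Z]
  take Q:  [W object] + [Q J W object]
  take J:  [W object] + [J W object]
  take W:  [W object] + [W object]
  take object:  [object] + [object]
MRO: Y P T Z Q J W object
super() in T.save on a Y instance goes to the class after T in Y's MRO: Z.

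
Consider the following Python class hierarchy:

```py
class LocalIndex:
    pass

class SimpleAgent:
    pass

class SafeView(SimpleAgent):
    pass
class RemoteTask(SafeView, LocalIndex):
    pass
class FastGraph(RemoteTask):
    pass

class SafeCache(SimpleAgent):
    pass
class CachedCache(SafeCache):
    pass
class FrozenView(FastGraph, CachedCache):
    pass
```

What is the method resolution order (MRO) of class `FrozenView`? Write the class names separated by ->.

FrozenView -> FastGraph -> RemoteTask -> SafeView -> CachedCache -> SafeCache -> SimpleAgent -> LocalIndex -> object

L[FrozenView] = FrozenView + merge(L[FastGraph], L[CachedCache], [FastGraph CachedCache])
  take FastGraph:  [FastGraph RemoteTask SafeView SimpleAgent LocalIndex object] + [CachedCache SafeCache SimpleAgent object] + [FastGraph CachedCache]
  take RemoteTask:  [RemoteTask SafeView SimpleAgent LocalIndex object] + [CachedCache SafeCache SimpleAgent object] + [CachedCache]
  take SafeView:  [SafeView SimpleAgent LocalIndex object] + [CachedCache SafeCache SimpleAgent object] + [CachedCache]
  take CachedCache:  [SimpleAgent LocalIndex object] + [CachedCache SafeCache SimpleAgent object] + [CachedCache]
  take SafeCache:  [SimpleAgent LocalIndex object] + [SafeCache SimpleAgent object]
  take SimpleAgent:  [SimpleAgent LocalIndex object] + [SimpleAgent object]
  take LocalIndex:  [LocalIndex object] + [object]
  take object:  [object] + [object]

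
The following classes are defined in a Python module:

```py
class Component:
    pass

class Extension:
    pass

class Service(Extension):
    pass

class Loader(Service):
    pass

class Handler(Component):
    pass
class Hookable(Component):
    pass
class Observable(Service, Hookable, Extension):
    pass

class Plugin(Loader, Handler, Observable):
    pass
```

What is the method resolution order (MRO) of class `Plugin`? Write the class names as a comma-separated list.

L[Plugin] = Plugin + merge(L[Loader], L[Handler], L[Observable], [Loader Handler Observable])
  take Loader:  [Loader Service Extension object] + [Handler Component object] + [Observable Service Hookable Extension Component object] + [Loader Handler Observable]
  take Handler:  [Service Extension object] + [Handler Component object] + [Observable Service Hookable Extension Component object] + [Handler Observable]
  take Observable:  [Service Extension object] + [Component object] + [Observable Service Hookable Extension Component object] + [Observable]
  take Service:  [Service Extension object] + [Component object] + [Service Hookable Extension Component object]
  take Hookable:  [Extension object] + [Component object] + [Hookable Extension Component object]
  take Extension:  [Extension object] + [Component object] + [Extension Component object]
  take Component:  [object] + [Component object] + [Component object]
  take object:  [object] + [object] + [object]

Plugin, Loader, Handler, Observable, Service, Hookable, Extension, Component, object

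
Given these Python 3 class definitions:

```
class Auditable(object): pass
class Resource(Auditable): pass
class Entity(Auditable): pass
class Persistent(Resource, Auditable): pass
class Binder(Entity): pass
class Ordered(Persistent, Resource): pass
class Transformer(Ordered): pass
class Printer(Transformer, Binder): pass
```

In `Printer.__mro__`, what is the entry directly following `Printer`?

Transformer

L[Printer] = Printer + merge(L[Transformer], L[Binder], [Transformer Binder])
  take Transformer:  [Transformer Ordered Persistent Resource Auditable object] + [Binder Entity Auditable object] + [Transformer Binder]
  take Ordered:  [Ordered Persistent Resource Auditable object] + [Binder Entity Auditable object] + [Binder]
  take Persistent:  [Persistent Resource Auditable object] + [Binder Entity Auditable object] + [Binder]
  take Resource:  [Resource Auditable object] + [Binder Entity Auditable object] + [Binder]
  take Binder:  [Auditable object] + [Binder Entity Auditable object] + [Binder]
  take Entity:  [Auditable object] + [Entity Auditable object]
  take Auditable:  [Auditable object] + [Auditable object]
  take object:  [object] + [object]
MRO: Printer Transformer Ordered Persistent Resource Binder Entity Auditable object
Printer is at position 0; next is Transformer.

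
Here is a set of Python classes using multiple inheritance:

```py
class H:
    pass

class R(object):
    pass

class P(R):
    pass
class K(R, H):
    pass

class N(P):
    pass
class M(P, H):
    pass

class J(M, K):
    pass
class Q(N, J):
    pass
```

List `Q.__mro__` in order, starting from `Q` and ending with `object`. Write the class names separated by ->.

L[Q] = Q + merge(L[N], L[J], [N J])
  take N:  [N P R object] + [J M P K R H object] + [N J]
  take J:  [P R object] + [J M P K R H object] + [J]
  take M:  [P R object] + [M P K R H object]
  take P:  [P R object] + [P K R H object]
  take K:  [R object] + [K R H object]
  take R:  [R object] + [R H object]
  take H:  [object] + [H object]
  take object:  [object] + [object]

Q -> N -> J -> M -> P -> K -> R -> H -> object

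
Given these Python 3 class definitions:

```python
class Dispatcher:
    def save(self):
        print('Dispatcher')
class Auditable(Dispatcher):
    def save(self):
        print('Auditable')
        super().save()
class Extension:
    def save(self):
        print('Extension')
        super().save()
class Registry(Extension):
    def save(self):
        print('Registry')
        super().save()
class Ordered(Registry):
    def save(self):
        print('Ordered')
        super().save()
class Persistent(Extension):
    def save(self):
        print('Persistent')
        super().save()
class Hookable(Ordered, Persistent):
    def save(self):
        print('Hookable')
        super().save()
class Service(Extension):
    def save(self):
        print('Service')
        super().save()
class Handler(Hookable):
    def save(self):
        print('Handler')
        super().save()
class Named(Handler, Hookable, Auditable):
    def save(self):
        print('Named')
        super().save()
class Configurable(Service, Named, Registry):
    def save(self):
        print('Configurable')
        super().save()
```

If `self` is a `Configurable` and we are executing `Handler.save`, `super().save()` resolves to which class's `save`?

Hookable

L[Configurable] = Configurable + merge(L[Service], L[Named], L[Registry], [Service Named Registry])
  take Service:  [Service Extension object] + [Named Handler Hookable Ordered Registry Persistent Extension Auditable Dispatcher object] + [Registry Extension object] + [Service Named Registry]
  take Named:  [Extension object] + [Named Handler Hookable Ordered Registry Persistent Extension Auditable Dispatcher object] + [Registry Extension object] + [Named Registry]
  take Handler:  [Extension object] + [Handler Hookable Ordered Registry Persistent Extension Auditable Dispatcher object] + [Registry Extension object] + [Registry]
  take Hookable:  [Extension object] + [Hookable Ordered Registry Persistent Extension Auditable Dispatcher object] + [Registry Extension object] + [Registry]
  take Ordered:  [Extension object] + [Ordered Registry Persistent Extension Auditable Dispatcher object] + [Registry Extension object] + [Registry]
  take Registry:  [Extension object] + [Registry Persistent Extension Auditable Dispatcher object] + [Registry Extension object] + [Registry]
  take Persistent:  [Extension object] + [Persistent Extension Auditable Dispatcher object] + [Extension object]
  take Extension:  [Extension object] + [Extension Auditable Dispatcher object] + [Extension object]
  take Auditable:  [object] + [Auditable Dispatcher object] + [object]
  take Dispatcher:  [object] + [Dispatcher object] + [object]
  take object:  [object] + [object] + [object]
MRO: Configurable Service Named Handler Hookable Ordered Registry Persistent Extension Auditable Dispatcher object
super() in Handler.save on a Configurable instance goes to the class after Handler in Configurable's MRO: Hookable.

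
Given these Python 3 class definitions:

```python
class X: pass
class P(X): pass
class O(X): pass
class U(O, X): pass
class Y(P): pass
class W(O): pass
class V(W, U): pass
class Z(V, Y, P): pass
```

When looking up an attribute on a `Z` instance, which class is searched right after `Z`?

L[Z] = Z + merge(L[V], L[Y], L[P], [V Y P])
  take V:  [V W U O X object] + [Y P X object] + [P X object] + [V Y P]
  take W:  [W U O X object] + [Y P X object] + [P X object] + [Y P]
  take U:  [U O X object] + [Y P X object] + [P X object] + [Y P]
  take O:  [O X object] + [Y P X object] + [P X object] + [Y P]
  take Y:  [X object] + [Y P X object] + [P X object] + [Y P]
  take P:  [X object] + [P X object] + [P X object] + [P]
  take X:  [X object] + [X object] + [X object]
  take object:  [object] + [object] + [object]
MRO: Z V W U O Y P X object
Z is at position 0; next is V.

V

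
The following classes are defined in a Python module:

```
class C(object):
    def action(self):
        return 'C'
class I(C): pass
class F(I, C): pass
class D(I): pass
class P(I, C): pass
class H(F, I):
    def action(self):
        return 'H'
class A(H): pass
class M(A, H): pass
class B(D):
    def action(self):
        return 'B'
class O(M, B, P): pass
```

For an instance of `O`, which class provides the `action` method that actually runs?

L[O] = O + merge(L[M], L[B], L[P], [M B P])
  take M:  [M A H F I C object] + [B D I C object] + [P I C object] + [M B P]
  take A:  [A H F I C object] + [B D I C object] + [P I C object] + [B P]
  take H:  [H F I C object] + [B D I C object] + [P I C object] + [B P]
  take F:  [F I C object] + [B D I C object] + [P I C object] + [B P]
  take B:  [I C object] + [B D I C object] + [P I C object] + [B P]
  take D:  [I C object] + [D I C object] + [P I C object] + [P]
  take P:  [I C object] + [I C object] + [P I C object] + [P]
  take I:  [I C object] + [I C object] + [I C object]
  take C:  [C object] + [C object] + [C object]
  take object:  [object] + [object] + [object]
MRO: O M A H F B D P I C object
action is defined in: B, C, H. First along the MRO is H.

H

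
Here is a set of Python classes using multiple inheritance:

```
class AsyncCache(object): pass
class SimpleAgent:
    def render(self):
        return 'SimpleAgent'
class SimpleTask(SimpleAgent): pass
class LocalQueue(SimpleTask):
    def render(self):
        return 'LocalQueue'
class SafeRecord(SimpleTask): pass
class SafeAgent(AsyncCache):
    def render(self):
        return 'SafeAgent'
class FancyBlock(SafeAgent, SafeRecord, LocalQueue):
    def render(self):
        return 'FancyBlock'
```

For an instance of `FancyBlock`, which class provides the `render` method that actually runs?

L[FancyBlock] = FancyBlock + merge(L[SafeAgent], L[SafeRecord], L[LocalQueue], [SafeAgent SafeRecord LocalQueue])
  take SafeAgent:  [SafeAgent AsyncCache object] + [SafeRecord SimpleTask SimpleAgent object] + [LocalQueue SimpleTask SimpleAgent object] + [SafeAgent SafeRecord LocalQueue]
  take AsyncCache:  [AsyncCache object] + [SafeRecord SimpleTask SimpleAgent object] + [LocalQueue SimpleTask SimpleAgent object] + [SafeRecord LocalQueue]
  take SafeRecord:  [object] + [SafeRecord SimpleTask SimpleAgent object] + [LocalQueue SimpleTask SimpleAgent object] + [SafeRecord LocalQueue]
  take LocalQueue:  [object] + [SimpleTask SimpleAgent object] + [LocalQueue SimpleTask SimpleAgent object] + [LocalQueue]
  take SimpleTask:  [object] + [SimpleTask SimpleAgent object] + [SimpleTask SimpleAgent object]
  take SimpleAgent:  [object] + [SimpleAgent object] + [SimpleAgent object]
  take object:  [object] + [object] + [object]
MRO: FancyBlock SafeAgent AsyncCache SafeRecord LocalQueue SimpleTask SimpleAgent object
render is defined in: FancyBlock, LocalQueue, SafeAgent, SimpleAgent. First along the MRO is FancyBlock.

FancyBlock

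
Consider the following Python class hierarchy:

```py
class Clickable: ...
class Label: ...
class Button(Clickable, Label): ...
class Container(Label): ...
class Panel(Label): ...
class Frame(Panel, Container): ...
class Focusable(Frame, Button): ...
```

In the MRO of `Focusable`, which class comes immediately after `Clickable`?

L[Focusable] = Focusable + merge(L[Frame], L[Button], [Frame Button])
  take Frame:  [Frame Panel Container Label object] + [Button Clickable Label object] + [Frame Button]
  take Panel:  [Panel Container Label object] + [Button Clickable Label object] + [Button]
  take Container:  [Container Label object] + [Button Clickable Label object] + [Button]
  take Button:  [Label object] + [Button Clickable Label object] + [Button]
  take Clickable:  [Label object] + [Clickable Label object]
  take Label:  [Label object] + [Label object]
  take object:  [object] + [object]
MRO: Focusable Frame Panel Container Button Clickable Label object
Clickable is at position 5; next is Label.

Label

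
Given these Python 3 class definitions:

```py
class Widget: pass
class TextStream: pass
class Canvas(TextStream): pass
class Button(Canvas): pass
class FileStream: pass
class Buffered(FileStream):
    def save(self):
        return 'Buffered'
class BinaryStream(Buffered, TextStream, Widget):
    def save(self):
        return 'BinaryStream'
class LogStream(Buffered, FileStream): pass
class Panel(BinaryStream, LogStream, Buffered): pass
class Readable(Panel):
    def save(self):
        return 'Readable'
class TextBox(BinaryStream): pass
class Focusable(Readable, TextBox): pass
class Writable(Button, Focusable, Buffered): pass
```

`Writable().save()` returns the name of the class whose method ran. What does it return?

L[Writable] = Writable + merge(L[Button], L[Focusable], L[Buffered], [Button Focusable Buffered])
  take Button:  [Button Canvas TextStream object] + [Focusable Readable Panel TextBox BinaryStream LogStream Buffered FileStream TextStream Widget object] + [Buffered FileStream object] + [Button Focusable Buffered]
  take Canvas:  [Canvas TextStream object] + [Focusable Readable Panel TextBox BinaryStream LogStream Buffered FileStream TextStream Widget object] + [Buffered FileStream object] + [Focusable Buffered]
  take Focusable:  [TextStream object] + [Focusable Readable Panel TextBox BinaryStream LogStream Buffered FileStream TextStream Widget object] + [Buffered FileStream object] + [Focusable Buffered]
  take Readable:  [TextStream object] + [Readable Panel TextBox BinaryStream LogStream Buffered FileStream TextStream Widget object] + [Buffered FileStream object] + [Buffered]
  take Panel:  [TextStream object] + [Panel TextBox BinaryStream LogStream Buffered FileStream TextStream Widget object] + [Buffered FileStream object] + [Buffered]
  take TextBox:  [TextStream object] + [TextBox BinaryStream LogStream Buffered FileStream TextStream Widget object] + [Buffered FileStream object] + [Buffered]
  take BinaryStream:  [TextStream object] + [BinaryStream LogStream Buffered FileStream TextStream Widget object] + [Buffered FileStream object] + [Buffered]
  take LogStream:  [TextStream object] + [LogStream Buffered FileStream TextStream Widget object] + [Buffered FileStream object] + [Buffered]
  take Buffered:  [TextStream object] + [Buffered FileStream TextStream Widget object] + [Buffered FileStream object] + [Buffered]
  take FileStream:  [TextStream object] + [FileStream TextStream Widget object] + [FileStream object]
  take TextStream:  [TextStream object] + [TextStream Widget object] + [object]
  take Widget:  [object] + [Widget object] + [object]
  take object:  [object] + [object] + [object]
MRO: Writable Button Canvas Focusable Readable Panel TextBox BinaryStream LogStream Buffered FileStream TextStream Widget object
save is defined in: BinaryStream, Buffered, Readable. First along the MRO is Readable.

Readable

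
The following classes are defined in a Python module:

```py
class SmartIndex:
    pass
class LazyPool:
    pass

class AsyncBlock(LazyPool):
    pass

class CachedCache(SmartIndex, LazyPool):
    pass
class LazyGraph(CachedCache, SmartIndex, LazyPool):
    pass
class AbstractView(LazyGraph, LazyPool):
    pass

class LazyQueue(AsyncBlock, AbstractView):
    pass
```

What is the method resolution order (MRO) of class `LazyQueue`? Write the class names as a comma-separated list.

LazyQueue, AsyncBlock, AbstractView, LazyGraph, CachedCache, SmartIndex, LazyPool, object

L[LazyQueue] = LazyQueue + merge(L[AsyncBlock], L[AbstractView], [AsyncBlock AbstractView])
  take AsyncBlock:  [AsyncBlock LazyPool object] + [AbstractView LazyGraph CachedCache SmartIndex LazyPool object] + [AsyncBlock AbstractView]
  take AbstractView:  [LazyPool object] + [AbstractView LazyGraph CachedCache SmartIndex LazyPool object] + [AbstractView]
  take LazyGraph:  [LazyPool object] + [LazyGraph CachedCache SmartIndex LazyPool object]
  take CachedCache:  [LazyPool object] + [CachedCache SmartIndex LazyPool object]
  take SmartIndex:  [LazyPool object] + [SmartIndex LazyPool object]
  take LazyPool:  [LazyPool object] + [LazyPool object]
  take object:  [object] + [object]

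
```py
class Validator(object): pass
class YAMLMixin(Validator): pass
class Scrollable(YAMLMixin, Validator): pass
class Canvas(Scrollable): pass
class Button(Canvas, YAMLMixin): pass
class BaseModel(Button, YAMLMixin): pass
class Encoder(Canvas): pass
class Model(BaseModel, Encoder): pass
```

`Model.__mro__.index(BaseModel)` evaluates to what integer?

L[Model] = Model + merge(L[BaseModel], L[Encoder], [BaseModel Encoder])
  take BaseModel:  [BaseModel Button Canvas Scrollable YAMLMixin Validator object] + [Encoder Canvas Scrollable YAMLMixin Validator object] + [BaseModel Encoder]
  take Button:  [Button Canvas Scrollable YAMLMixin Validator object] + [Encoder Canvas Scrollable YAMLMixin Validator object] + [Encoder]
  take Encoder:  [Canvas Scrollable YAMLMixin Validator object] + [Encoder Canvas Scrollable YAMLMixin Validator object] + [Encoder]
  take Canvas:  [Canvas Scrollable YAMLMixin Validator object] + [Canvas Scrollable YAMLMixin Validator object]
  take Scrollable:  [Scrollable YAMLMixin Validator object] + [Scrollable YAMLMixin Validator object]
  take YAMLMixin:  [YAMLMixin Validator object] + [YAMLMixin Validator object]
  take Validator:  [Validator object] + [Validator object]
  take object:  [object] + [object]
MRO: Model BaseModel Button Encoder Canvas Scrollable YAMLMixin Validator object
BaseModel sits at index 1.

1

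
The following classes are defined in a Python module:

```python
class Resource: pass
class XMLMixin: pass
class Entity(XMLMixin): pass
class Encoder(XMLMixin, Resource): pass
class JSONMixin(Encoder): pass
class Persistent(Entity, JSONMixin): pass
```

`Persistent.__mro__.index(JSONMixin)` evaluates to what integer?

L[Persistent] = Persistent + merge(L[Entity], L[JSONMixin], [Entity JSONMixin])
  take Entity:  [Entity XMLMixin object] + [JSONMixin Encoder XMLMixin Resource object] + [Entity JSONMixin]
  take JSONMixin:  [XMLMixin object] + [JSONMixin Encoder XMLMixin Resource object] + [JSONMixin]
  take Encoder:  [XMLMixin object] + [Encoder XMLMixin Resource object]
  take XMLMixin:  [XMLMixin object] + [XMLMixin Resource object]
  take Resource:  [object] + [Resource object]
  take object:  [object] + [object]
MRO: Persistent Entity JSONMixin Encoder XMLMixin Resource object
JSONMixin sits at index 2.

2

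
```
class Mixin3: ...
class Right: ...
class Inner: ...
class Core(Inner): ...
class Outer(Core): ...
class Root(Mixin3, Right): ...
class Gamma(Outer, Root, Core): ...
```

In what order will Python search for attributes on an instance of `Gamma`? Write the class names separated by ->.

Gamma -> Outer -> Root -> Core -> Inner -> Mixin3 -> Right -> object

L[Gamma] = Gamma + merge(L[Outer], L[Root], L[Core], [Outer Root Core])
  take Outer:  [Outer Core Inner object] + [Root Mixin3 Right object] + [Core Inner object] + [Outer Root Core]
  take Root:  [Core Inner object] + [Root Mixin3 Right object] + [Core Inner object] + [Root Core]
  take Core:  [Core Inner object] + [Mixin3 Right object] + [Core Inner object] + [Core]
  take Inner:  [Inner object] + [Mixin3 Right object] + [Inner object]
  take Mixin3:  [object] + [Mixin3 Right object] + [object]
  take Right:  [object] + [Right object] + [object]
  take object:  [object] + [object] + [object]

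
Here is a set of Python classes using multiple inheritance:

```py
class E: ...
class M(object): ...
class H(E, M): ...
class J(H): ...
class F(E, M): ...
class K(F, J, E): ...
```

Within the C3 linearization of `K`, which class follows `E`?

M

L[K] = K + merge(L[F], L[J], L[E], [F J E])
  take F:  [F E M object] + [J H E M object] + [E object] + [F J E]
  take J:  [E M object] + [J H E M object] + [E object] + [J E]
  take H:  [E M object] + [H E M object] + [E object] + [E]
  take E:  [E M object] + [E M object] + [E object] + [E]
  take M:  [M object] + [M object] + [object]
  take object:  [object] + [object] + [object]
MRO: K F J H E M object
E is at position 4; next is M.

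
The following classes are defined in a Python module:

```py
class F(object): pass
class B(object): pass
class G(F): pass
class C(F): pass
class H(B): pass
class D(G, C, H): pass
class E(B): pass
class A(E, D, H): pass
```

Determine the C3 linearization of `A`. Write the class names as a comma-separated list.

A, E, D, G, C, F, H, B, object

L[A] = A + merge(L[E], L[D], L[H], [E D H])
  take E:  [E B object] + [D G C F H B object] + [H B object] + [E D H]
  take D:  [B object] + [D G C F H B object] + [H B object] + [D H]
  take G:  [B object] + [G C F H B object] + [H B object] + [H]
  take C:  [B object] + [C F H B object] + [H B object] + [H]
  take F:  [B object] + [F H B object] + [H B object] + [H]
  take H:  [B object] + [H B object] + [H B object] + [H]
  take B:  [B object] + [B object] + [B object]
  take object:  [object] + [object] + [object]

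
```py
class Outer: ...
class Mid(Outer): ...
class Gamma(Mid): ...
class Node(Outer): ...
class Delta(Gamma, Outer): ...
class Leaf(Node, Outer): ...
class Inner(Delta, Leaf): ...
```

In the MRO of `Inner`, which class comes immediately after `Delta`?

L[Inner] = Inner + merge(L[Delta], L[Leaf], [Delta Leaf])
  take Delta:  [Delta Gamma Mid Outer object] + [Leaf Node Outer object] + [Delta Leaf]
  take Gamma:  [Gamma Mid Outer object] + [Leaf Node Outer object] + [Leaf]
  take Mid:  [Mid Outer object] + [Leaf Node Outer object] + [Leaf]
  take Leaf:  [Outer object] + [Leaf Node Outer object] + [Leaf]
  take Node:  [Outer object] + [Node Outer object]
  take Outer:  [Outer object] + [Outer object]
  take object:  [object] + [object]
MRO: Inner Delta Gamma Mid Leaf Node Outer object
Delta is at position 1; next is Gamma.

Gamma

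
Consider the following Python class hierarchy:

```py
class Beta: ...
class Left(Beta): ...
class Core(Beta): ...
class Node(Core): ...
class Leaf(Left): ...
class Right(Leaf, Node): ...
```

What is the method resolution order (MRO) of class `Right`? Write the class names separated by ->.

L[Right] = Right + merge(L[Leaf], L[Node], [Leaf Node])
  take Leaf:  [Leaf Left Beta object] + [Node Core Beta object] + [Leaf Node]
  take Left:  [Left Beta object] + [Node Core Beta object] + [Node]
  take Node:  [Beta object] + [Node Core Beta object] + [Node]
  take Core:  [Beta object] + [Core Beta object]
  take Beta:  [Beta object] + [Beta object]
  take object:  [object] + [object]

Right -> Leaf -> Left -> Node -> Core -> Beta -> object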